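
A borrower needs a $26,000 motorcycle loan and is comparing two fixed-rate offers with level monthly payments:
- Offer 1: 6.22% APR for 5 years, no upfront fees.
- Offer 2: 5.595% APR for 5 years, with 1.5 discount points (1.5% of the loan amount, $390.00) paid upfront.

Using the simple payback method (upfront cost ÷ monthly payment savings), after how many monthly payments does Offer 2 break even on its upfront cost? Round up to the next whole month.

Offer 1: at 6.22% the monthly rate is 0.0051833, so the payment is 26,000 × 0.0051833 / (1 − 1.0051833^−60) = $505.32.
Offer 2: at 5.595% the monthly rate is 0.0046625, so the payment is 26,000 × 0.0046625 / (1 − 1.0046625^−60) = $497.77.
Monthly savings = $505.32 − $497.77 = $7.55.
Break-even = $390.00 / $7.55 = 51.66 → 52 months.

52 months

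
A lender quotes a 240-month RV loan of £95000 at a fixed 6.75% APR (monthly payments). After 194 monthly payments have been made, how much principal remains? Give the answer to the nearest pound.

£29,205

With monthly rate i = 6.75%/12 = 0.0056250, the balance after k of n payments is P · [(1+i)^n − (1+i)^k] / [(1+i)^n − 1].
(1+0.0056250)^240 = 3.84286162 and (1+0.0056250)^194 = 2.96890239, so the balance is 95,000 × (3.84286162 − 2.96890239) / (3.84286162 − 1) = £29,205.12.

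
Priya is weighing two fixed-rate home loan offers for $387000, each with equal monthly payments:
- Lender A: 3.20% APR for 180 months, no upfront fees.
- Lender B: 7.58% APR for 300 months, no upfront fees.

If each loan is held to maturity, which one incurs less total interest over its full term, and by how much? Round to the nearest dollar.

Lender A: at 3.20% the monthly rate is 0.0026667, so the payment is 387,000 × 0.0026667 / (1 − 1.0026667^−180) = $2,709.93.
Total interest on Lender A = 180 × $2,709.93 − $387,000 = $100,787.40.
Lender B: monthly rate = 7.58%/12 = 0.0063167; payment = 387,000 × 0.0063167 / (1 − (1+0.0063167)^−300) = $2,880.06.
Total interest on Lender B = 300 × $2,880.06 − $387,000 = $477,018.00.
Lender A is lower by $376,230.60.

Lender A by $376,231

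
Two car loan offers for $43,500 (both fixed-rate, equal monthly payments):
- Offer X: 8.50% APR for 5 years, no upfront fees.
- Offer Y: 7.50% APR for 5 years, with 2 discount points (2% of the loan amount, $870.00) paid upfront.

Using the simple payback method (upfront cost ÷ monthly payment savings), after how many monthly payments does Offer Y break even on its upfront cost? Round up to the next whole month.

Offer X: at 8.50% the monthly rate is 0.0070833, so the payment is 43,500 × 0.0070833 / (1 − 1.0070833^−60) = $892.47.
Offer Y: monthly rate = 7.5%/12 = 0.0062500; payment = 43,500 × 0.0062500 / (1 − (1+0.0062500)^−60) = $871.65.
Monthly savings = $892.47 − $871.65 = $20.82.
Break-even = $870.00 / $20.82 = 41.79 → 42 months.

42 months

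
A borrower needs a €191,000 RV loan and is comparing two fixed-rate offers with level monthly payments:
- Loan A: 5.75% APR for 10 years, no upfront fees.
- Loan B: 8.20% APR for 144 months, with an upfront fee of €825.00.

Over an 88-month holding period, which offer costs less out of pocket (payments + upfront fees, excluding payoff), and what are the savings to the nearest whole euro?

Loan A: at 5.75% the monthly rate is 0.0047917, so the payment is 191,000 × 0.0047917 / (1 − 1.0047917^−120) = €2,096.59.
Loan B: at 8.20% the monthly rate is 0.0068333, so the payment is 191,000 × 0.0068333 / (1 − 1.0068333^−144) = €2,088.49.
Over 88 months: Loan A costs 88 × €2,096.59 = €184,499.92; Loan B costs 88 × €2,088.49 + €825.00 = €184,612.12.
Loan A is cheaper by €184,612.12 − €184,499.92 = €112.20.

Loan A by €112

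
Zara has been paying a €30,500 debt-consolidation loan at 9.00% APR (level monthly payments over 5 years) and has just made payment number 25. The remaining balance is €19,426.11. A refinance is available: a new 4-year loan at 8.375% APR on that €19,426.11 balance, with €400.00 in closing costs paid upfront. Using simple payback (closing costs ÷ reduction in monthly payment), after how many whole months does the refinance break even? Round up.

Current payment = 30,500 × 9%/12 / (1 − (1+0.0075000)^−60) = €633.13.
Refinanced payment = 19,426.11 × 0.0069792 / (1 − (1+0.0069792)^−48) = €477.68.
Monthly savings = €633.13 − €477.68 = €155.45.
Break-even = €400.00 / €155.45 = 2.57 → 3 months.

3 months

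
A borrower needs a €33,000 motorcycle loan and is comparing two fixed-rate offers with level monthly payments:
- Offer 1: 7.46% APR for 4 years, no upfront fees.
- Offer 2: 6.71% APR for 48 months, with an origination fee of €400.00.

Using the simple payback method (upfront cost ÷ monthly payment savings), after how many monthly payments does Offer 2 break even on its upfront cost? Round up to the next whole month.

35 months

Offer 1: at 7.46% the monthly rate is 0.0062167, so the payment is 33,000 × 0.0062167 / (1 − 1.0062167^−48) = €797.29.
Offer 2: at 6.71% the monthly rate is 0.0055917, so the payment is 33,000 × 0.0055917 / (1 − 1.0055917^−48) = €785.79.
Monthly savings = €797.29 − €785.79 = €11.50.
Break-even = €400.00 / €11.50 = 34.78 → 35 months.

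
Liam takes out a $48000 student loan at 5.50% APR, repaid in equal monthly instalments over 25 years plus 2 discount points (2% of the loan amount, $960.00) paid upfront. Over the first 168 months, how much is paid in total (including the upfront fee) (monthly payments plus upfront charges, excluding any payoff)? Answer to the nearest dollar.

Monthly rate = 5.5%/12 = 0.0045833; payment = 48,000 × 0.0045833 / (1 − (1+0.0045833)^−300) = $294.76.
Total outlay = 168 × $294.76 + $960.00 = $50,479.68.

$50,480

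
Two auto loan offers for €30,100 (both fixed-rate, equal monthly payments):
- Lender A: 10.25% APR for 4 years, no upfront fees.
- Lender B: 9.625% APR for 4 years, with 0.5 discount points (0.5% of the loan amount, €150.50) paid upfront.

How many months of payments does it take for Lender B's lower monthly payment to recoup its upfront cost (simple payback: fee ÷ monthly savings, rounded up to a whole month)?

17 months

Lender A: at 10.25% the monthly rate is 0.0085417, so the payment is 30,100 × 0.0085417 / (1 − 1.0085417^−48) = €767.03.
Lender B: monthly rate = 9.625%/12 = 0.0080208; payment = 30,100 × 0.0080208 / (1 − (1+0.0080208)^−48) = €758.00.
Monthly savings = €767.03 − €758.00 = €9.03.
Break-even = €150.50 / €9.03 = 16.67 → 17 months.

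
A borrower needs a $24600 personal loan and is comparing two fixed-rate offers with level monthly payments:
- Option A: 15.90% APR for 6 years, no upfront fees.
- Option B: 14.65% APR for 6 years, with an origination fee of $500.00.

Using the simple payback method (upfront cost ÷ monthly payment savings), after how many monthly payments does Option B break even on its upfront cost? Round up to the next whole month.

30 months

Option A: monthly rate = 15.9%/12 = 0.0132500; payment = 24,600 × 0.0132500 / (1 − (1+0.0132500)^−72) = $532.27.
Option B: at 14.65% the monthly rate is 0.0122083, so the payment is 24,600 × 0.0122083 / (1 − 1.0122083^−72) = $515.50.
Monthly savings = $532.27 − $515.50 = $16.77.
Break-even = $500.00 / $16.77 = 29.82 → 30 months.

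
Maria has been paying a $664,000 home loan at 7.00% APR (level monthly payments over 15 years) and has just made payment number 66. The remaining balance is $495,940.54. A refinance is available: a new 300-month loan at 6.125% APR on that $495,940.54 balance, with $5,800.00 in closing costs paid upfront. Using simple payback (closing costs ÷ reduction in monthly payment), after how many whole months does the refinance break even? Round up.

3 months

Current payment = 664,000 × 7%/12 / (1 − (1+0.0058333)^−180) = $5,968.22.
Refinanced payment = 495,940.54 × 0.0051042 / (1 − (1+0.0051042)^−300) = $3,233.35.
Monthly savings = $5,968.22 − $3,233.35 = $2,734.87.
Break-even = $5,800.00 / $2,734.87 = 2.12 → 3 months.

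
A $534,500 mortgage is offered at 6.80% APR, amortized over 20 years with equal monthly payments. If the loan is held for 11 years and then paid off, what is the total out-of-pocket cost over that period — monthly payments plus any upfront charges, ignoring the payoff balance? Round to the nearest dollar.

At 6.80% the monthly rate is 0.0056667, so the payment is 534,500 × 0.0056667 / (1 − 1.0056667^−240) = $4,080.05.
Total outlay = 132 × $4,080.05 = $538,566.60.

$538,567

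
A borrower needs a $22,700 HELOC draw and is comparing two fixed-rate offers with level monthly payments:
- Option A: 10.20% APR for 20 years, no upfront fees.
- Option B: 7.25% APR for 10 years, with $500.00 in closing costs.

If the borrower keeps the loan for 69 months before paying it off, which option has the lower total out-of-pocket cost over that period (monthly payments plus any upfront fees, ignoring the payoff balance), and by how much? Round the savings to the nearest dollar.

Option A by $3,565

Option A: at 10.20% the monthly rate is 0.0085000, so the payment is 22,700 × 0.0085000 / (1 − 1.0085000^−240) = $222.08.
Option B: monthly rate = 7.25%/12 = 0.0060417; payment = 22,700 × 0.0060417 / (1 − (1+0.0060417)^−120) = $266.50.
Over 69 months: Option A costs 69 × $222.08 = $15,323.52; Option B costs 69 × $266.50 + $500.00 = $18,888.50.
Option A is cheaper by $18,888.50 − $15,323.52 = $3,564.98.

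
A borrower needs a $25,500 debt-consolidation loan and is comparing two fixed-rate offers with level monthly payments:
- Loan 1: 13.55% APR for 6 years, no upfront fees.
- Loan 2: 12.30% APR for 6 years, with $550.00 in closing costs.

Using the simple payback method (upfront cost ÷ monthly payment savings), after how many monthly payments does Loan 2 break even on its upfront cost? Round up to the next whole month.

33 months

Loan 1: monthly rate = 13.55%/12 = 0.0112917; payment = 25,500 × 0.0112917 / (1 − (1+0.0112917)^−72) = $519.32.
Loan 2: at 12.30% the monthly rate is 0.0102500, so the payment is 25,500 × 0.0102500 / (1 − 1.0102500^−72) = $502.52.
Monthly savings = $519.32 − $502.52 = $16.80.
Break-even = $550.00 / $16.80 = 32.74 → 33 months.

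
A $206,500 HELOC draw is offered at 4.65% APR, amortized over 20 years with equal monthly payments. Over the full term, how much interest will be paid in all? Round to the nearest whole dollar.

Monthly rate = 4.65%/12 = 0.0038750; payment = 206,500 × 0.0038750 / (1 − (1+0.0038750)^−240) = $1,323.20.
Total paid = 240 × $1,323.20 = $317,568.00; interest = $317,568.00 − $206,500 = $111,068.00.

$111,068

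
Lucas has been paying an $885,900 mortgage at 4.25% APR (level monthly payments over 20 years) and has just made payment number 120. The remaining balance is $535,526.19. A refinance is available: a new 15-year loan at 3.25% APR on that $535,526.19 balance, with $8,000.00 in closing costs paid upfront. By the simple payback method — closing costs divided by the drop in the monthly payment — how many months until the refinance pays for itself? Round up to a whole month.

Current payment = 885,900 × 4.25%/12 / (1 − (1+0.0035417)^−240) = $5,485.80.
Refinanced payment = 535,526.19 × 0.0027083 / (1 − (1+0.0027083)^−180) = $3,762.98.
Monthly savings = $5,485.80 − $3,762.98 = $1,722.82.
Break-even = $8,000.00 / $1,722.82 = 4.64 → 5 months.

5 months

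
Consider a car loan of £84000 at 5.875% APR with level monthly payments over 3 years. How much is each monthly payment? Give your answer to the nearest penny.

£2,550.69

At 5.875% the monthly rate is 0.0048958, so the payment is 84,000 × 0.0048958 / (1 − 1.0048958^−36) = £2,550.69.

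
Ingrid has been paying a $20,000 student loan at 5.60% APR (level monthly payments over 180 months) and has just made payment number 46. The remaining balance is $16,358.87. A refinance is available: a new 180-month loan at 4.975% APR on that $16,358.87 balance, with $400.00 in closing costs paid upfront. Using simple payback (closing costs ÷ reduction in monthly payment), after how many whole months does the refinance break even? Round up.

12 months

Current payment = 20,000 × 5.6%/12 / (1 − (1+0.0046667)^−180) = $164.48.
Refinanced payment = 16,358.87 × 0.0041458 / (1 − (1+0.0041458)^−180) = $129.15.
Monthly savings = $164.48 − $129.15 = $35.33.
Break-even = $400.00 / $35.33 = 11.32 → 12 months.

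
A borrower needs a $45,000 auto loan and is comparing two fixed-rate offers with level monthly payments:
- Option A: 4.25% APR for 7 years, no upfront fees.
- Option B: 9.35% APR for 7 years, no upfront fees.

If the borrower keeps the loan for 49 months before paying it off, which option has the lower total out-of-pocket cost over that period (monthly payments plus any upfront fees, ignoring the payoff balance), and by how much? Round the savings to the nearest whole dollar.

Option A: at 4.25% the monthly rate is 0.0035417, so the payment is 45,000 × 0.0035417 / (1 − 1.0035417^−84) = $620.29.
Option B: at 9.35% the monthly rate is 0.0077917, so the payment is 45,000 × 0.0077917 / (1 − 1.0077917^−84) = $732.03.
Over 49 months: Option A costs 49 × $620.29 = $30,394.21; Option B costs 49 × $732.03 = $35,869.47.
Option A is cheaper by $35,869.47 − $30,394.21 = $5,475.26.

Option A by $5,475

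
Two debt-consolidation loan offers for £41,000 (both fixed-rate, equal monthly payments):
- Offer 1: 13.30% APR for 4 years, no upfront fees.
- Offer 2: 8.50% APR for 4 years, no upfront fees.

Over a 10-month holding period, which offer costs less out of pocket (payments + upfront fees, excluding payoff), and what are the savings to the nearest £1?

Offer 1: at 13.30% the monthly rate is 0.0110833, so the payment is 41,000 × 0.0110833 / (1 − 1.0110833^−48) = £1,106.04.
Offer 2: monthly rate = 8.5%/12 = 0.0070833; payment = 41,000 × 0.0070833 / (1 − (1+0.0070833)^−48) = £1,010.58.
Over 10 months: Offer 1 costs 10 × £1,106.04 = £11,060.40; Offer 2 costs 10 × £1,010.58 = £10,105.80.
Offer 2 is cheaper by £11,060.40 − £10,105.80 = £954.60.

Offer 2 by £955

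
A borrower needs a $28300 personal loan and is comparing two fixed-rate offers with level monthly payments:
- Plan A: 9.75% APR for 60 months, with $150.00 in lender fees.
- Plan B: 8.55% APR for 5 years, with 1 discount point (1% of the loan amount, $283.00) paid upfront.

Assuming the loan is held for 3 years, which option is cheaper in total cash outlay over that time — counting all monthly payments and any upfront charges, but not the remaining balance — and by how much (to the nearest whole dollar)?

Plan B by $462

Plan A: at 9.75% the monthly rate is 0.0081250, so the payment is 28,300 × 0.0081250 / (1 − 1.0081250^−60) = $597.82.
Plan B: monthly rate = 8.55%/12 = 0.0071250; payment = 28,300 × 0.0071250 / (1 − (1+0.0071250)^−60) = $581.30.
Over 36 months: Plan A costs 36 × $597.82 + $150.00 = $21,671.52; Plan B costs 36 × $581.30 + $283.00 = $21,209.80.
Plan B is cheaper by $21,671.52 − $21,209.80 = $461.72.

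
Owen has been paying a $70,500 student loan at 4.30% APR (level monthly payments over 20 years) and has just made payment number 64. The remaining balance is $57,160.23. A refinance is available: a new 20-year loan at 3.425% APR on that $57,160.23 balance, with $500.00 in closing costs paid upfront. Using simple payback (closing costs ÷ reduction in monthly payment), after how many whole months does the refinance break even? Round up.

5 months

Current payment = 70,500 × 4.3%/12 / (1 − (1+0.0035833)^−240) = $438.44.
Refinanced payment = 57,160.23 × 0.0028542 / (1 − (1+0.0028542)^−240) = $329.31.
Monthly savings = $438.44 − $329.31 = $109.13.
Break-even = $500.00 / $109.13 = 4.58 → 5 months.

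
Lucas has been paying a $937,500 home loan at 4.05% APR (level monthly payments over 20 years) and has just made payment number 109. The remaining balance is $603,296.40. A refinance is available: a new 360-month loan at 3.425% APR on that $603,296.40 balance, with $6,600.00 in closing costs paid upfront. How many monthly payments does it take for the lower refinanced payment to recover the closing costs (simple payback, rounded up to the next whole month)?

Current payment = 937,500 × 4.05%/12 / (1 − (1+0.0033750)^−240) = $5,705.80.
Refinanced payment = 603,296.40 × 0.0028542 / (1 − (1+0.0028542)^−360) = $2,683.88.
Monthly savings = $5,705.80 − $2,683.88 = $3,021.92.
Break-even = $6,600.00 / $3,021.92 = 2.18 → 3 months.

3 months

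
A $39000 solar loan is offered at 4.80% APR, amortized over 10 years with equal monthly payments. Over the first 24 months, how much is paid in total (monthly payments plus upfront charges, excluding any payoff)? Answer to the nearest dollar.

$9,836

Monthly rate = 4.8%/12 = 0.0040000; payment = 39,000 × 0.0040000 / (1 − (1+0.0040000)^−120) = $409.85.
Total outlay = 24 × $409.85 = $9,836.40.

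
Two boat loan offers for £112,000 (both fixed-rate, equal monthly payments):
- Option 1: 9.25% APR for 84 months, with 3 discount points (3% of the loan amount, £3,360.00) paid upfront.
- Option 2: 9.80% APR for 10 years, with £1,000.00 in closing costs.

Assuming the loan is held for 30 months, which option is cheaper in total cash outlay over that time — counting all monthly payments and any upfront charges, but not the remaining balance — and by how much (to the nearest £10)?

Option 1: monthly rate = 9.25%/12 = 0.0077083; payment = 112,000 × 0.0077083 / (1 − (1+0.0077083)^−84) = £1,816.22.
Option 2: at 9.80% the monthly rate is 0.0081667, so the payment is 112,000 × 0.0081667 / (1 − 1.0081667^−120) = £1,467.71.
Over 30 months: Option 1 costs 30 × £1,816.22 + £3,360.00 = £57,846.60; Option 2 costs 30 × £1,467.71 + £1,000.00 = £45,031.30.
Option 2 is cheaper by £57,846.60 − £45,031.30 = £12,815.30.

Option 2 by £12,820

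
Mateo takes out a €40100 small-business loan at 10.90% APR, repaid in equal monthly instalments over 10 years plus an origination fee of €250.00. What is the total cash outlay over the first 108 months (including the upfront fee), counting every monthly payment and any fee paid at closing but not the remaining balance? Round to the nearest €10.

At 10.90% the monthly rate is 0.0090833, so the payment is 40,100 × 0.0090833 / (1 − 1.0090833^−120) = €550.11.
Total outlay = 108 × €550.11 + €250.00 = €59,661.88.

€59,660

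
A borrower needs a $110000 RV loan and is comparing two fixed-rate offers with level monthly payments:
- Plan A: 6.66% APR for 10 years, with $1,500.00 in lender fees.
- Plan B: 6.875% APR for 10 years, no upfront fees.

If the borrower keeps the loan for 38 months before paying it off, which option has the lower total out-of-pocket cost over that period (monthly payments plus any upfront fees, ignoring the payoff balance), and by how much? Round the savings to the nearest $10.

Plan A: monthly rate = 6.66%/12 = 0.0055500; payment = 110,000 × 0.0055500 / (1 − (1+0.0055500)^−120) = $1,258.00.
Plan B: at 6.875% the monthly rate is 0.0057292, so the payment is 110,000 × 0.0057292 / (1 − 1.0057292^−120) = $1,270.12.
Over 38 months: Plan A costs 38 × $1,258.00 + $1,500.00 = $49,304.00; Plan B costs 38 × $1,270.12 = $48,264.56.
Plan B is cheaper by $49,304.00 − $48,264.56 = $1,039.44.

Plan B by $1,040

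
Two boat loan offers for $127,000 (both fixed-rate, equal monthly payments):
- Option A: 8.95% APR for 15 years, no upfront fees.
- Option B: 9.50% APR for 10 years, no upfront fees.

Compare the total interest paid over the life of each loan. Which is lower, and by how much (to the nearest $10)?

Option B by $33,980

Option A: monthly rate = 8.95%/12 = 0.0074583; payment = 127,000 × 0.0074583 / (1 − (1+0.0074583)^−180) = $1,284.34.
Total interest on Option A = 180 × $1,284.34 − $127,000 = $104,181.20.
Option B: monthly rate = 9.5%/12 = 0.0079167; payment = 127,000 × 0.0079167 / (1 − (1+0.0079167)^−120) = $1,643.35.
Total interest on Option B = 120 × $1,643.35 − $127,000 = $70,202.00.
Option B is lower by $33,979.20.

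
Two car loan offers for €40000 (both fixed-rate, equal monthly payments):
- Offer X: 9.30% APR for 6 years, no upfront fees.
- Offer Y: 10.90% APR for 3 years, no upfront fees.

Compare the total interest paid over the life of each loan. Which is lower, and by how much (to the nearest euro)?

Offer X: monthly rate = 9.3%/12 = 0.0077500; payment = 40,000 × 0.0077500 / (1 − (1+0.0077500)^−72) = €726.99.
Total interest on Offer X = 72 × €726.99 − €40,000 = €12,343.28.
Offer Y: at 10.90% the monthly rate is 0.0090833, so the payment is 40,000 × 0.0090833 / (1 − 1.0090833^−36) = €1,307.66.
Total interest on Offer Y = 36 × €1,307.66 − €40,000 = €7,075.76.
Offer Y is lower by €5,267.52.

Offer Y by €5,268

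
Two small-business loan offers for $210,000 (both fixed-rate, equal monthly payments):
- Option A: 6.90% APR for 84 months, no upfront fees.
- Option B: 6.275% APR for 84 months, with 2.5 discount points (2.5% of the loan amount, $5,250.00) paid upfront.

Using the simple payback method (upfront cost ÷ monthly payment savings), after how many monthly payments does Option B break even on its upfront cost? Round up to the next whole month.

83 months

Option A: monthly rate = 6.9%/12 = 0.0057500; payment = 210,000 × 0.0057500 / (1 − (1+0.0057500)^−84) = $3,159.21.
Option B: at 6.275% the monthly rate is 0.0052292, so the payment is 210,000 × 0.0052292 / (1 − 1.0052292^−84) = $3,095.56.
Monthly savings = $3,159.21 − $3,095.56 = $63.65.
Break-even = $5,250.00 / $63.65 = 82.48 → 83 months.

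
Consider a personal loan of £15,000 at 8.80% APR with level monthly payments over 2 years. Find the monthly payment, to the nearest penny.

Monthly rate = 8.8%/12 = 0.0073333; payment = 15,000 × 0.0073333 / (1 − (1+0.0073333)^−24) = £683.90.

£683.90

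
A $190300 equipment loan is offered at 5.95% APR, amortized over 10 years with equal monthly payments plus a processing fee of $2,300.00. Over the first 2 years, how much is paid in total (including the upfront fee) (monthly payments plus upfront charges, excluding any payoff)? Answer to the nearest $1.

$52,891

At 5.95% the monthly rate is 0.0049583, so the payment is 190,300 × 0.0049583 / (1 − 1.0049583^−120) = $2,107.95.
Total outlay = 24 × $2,107.95 + $2,300.00 = $52,890.80.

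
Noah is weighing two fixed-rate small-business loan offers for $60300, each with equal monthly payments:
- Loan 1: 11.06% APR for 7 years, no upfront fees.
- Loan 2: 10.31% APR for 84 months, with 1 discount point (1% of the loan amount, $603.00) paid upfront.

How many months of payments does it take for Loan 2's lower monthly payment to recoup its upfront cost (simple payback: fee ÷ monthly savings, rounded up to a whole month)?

Loan 1: at 11.06% the monthly rate is 0.0092167, so the payment is 60,300 × 0.0092167 / (1 − 1.0092167^−84) = $1,034.39.
Loan 2: monthly rate = 10.31%/12 = 0.0085917; payment = 60,300 × 0.0085917 / (1 − (1+0.0085917)^−84) = $1,010.74.
Monthly savings = $1,034.39 − $1,010.74 = $23.65.
Break-even = $603.00 / $23.65 = 25.50 → 26 months.

26 months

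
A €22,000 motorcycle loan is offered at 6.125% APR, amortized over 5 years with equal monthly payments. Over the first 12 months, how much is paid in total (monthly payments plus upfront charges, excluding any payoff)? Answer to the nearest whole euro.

€5,119

Monthly rate = 6.125%/12 = 0.0051042; payment = 22,000 × 0.0051042 / (1 − (1+0.0051042)^−60) = €426.60.
Total outlay = 12 × €426.60 = €5,119.20.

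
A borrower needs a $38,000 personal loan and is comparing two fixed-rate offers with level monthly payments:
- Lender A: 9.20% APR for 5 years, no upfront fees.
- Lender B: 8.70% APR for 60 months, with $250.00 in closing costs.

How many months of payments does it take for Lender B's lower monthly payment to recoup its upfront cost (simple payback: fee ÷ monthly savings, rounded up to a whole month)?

Lender A: monthly rate = 9.2%/12 = 0.0076667; payment = 38,000 × 0.0076667 / (1 − (1+0.0076667)^−60) = $792.51.
Lender B: monthly rate = 8.7%/12 = 0.0072500; payment = 38,000 × 0.0072500 / (1 − (1+0.0072500)^−60) = $783.30.
Monthly savings = $792.51 − $783.30 = $9.21.
Break-even = $250.00 / $9.21 = 27.14 → 28 months.

28 months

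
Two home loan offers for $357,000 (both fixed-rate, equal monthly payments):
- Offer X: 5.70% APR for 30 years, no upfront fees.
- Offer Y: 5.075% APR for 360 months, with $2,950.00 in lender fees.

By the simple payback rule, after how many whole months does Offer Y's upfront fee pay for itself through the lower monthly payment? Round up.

Offer X: monthly rate = 5.7%/12 = 0.0047500; payment = 357,000 × 0.0047500 / (1 − (1+0.0047500)^−360) = $2,072.03.
Offer Y: monthly rate = 5.075%/12 = 0.0042292; payment = 357,000 × 0.0042292 / (1 − (1+0.0042292)^−360) = $1,932.85.
Monthly savings = $2,072.03 − $1,932.85 = $139.18.
Break-even = $2,950.00 / $139.18 = 21.20 → 22 months.

22 months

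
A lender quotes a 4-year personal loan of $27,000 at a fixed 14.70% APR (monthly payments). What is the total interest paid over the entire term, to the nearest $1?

$8,872

Monthly rate = 14.7%/12 = 0.0122500; payment = 27,000 × 0.0122500 / (1 − (1+0.0122500)^−48) = $747.33.
Total paid = 48 × $747.33 = $35,871.84; interest = $35,871.84 − $27,000 = $8,871.84.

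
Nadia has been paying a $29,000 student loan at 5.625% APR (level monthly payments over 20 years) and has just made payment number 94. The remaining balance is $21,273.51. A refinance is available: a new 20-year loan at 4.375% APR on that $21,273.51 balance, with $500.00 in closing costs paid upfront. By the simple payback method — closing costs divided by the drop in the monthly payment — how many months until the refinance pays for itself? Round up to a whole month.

8 months

Current payment = 29,000 × 5.625%/12 / (1 − (1+0.0046875)^−240) = $201.54.
Refinanced payment = 21,273.51 × 0.0036458 / (1 − (1+0.0036458)^−240) = $133.16.
Monthly savings = $201.54 − $133.16 = $68.38.
Break-even = $500.00 / $68.38 = 7.31 → 8 months.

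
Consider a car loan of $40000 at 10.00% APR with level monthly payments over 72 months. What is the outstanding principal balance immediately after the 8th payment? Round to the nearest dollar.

$36,642

With monthly rate i = 10%/12 = 0.0083333, the balance after k of n payments is P · [(1+i)^n − (1+i)^k] / [(1+i)^n − 1].
(1+0.0083333)^72 = 1.81759428 and (1+0.0083333)^8 = 1.06864386, so the balance is 40,000 × (1.81759428 − 1.06864386) / (1.81759428 − 1) = $36,641.67.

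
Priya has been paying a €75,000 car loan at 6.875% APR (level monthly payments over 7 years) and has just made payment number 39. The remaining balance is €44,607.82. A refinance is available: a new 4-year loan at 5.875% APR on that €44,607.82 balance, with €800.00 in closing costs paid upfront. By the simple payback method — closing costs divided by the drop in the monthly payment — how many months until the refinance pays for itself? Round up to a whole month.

Current payment = 75,000 × 6.875%/12 / (1 − (1+0.0057292)^−84) = €1,127.37.
Refinanced payment = 44,607.82 × 0.0048958 / (1 − (1+0.0048958)^−48) = €1,045.06.
Monthly savings = €1,127.37 − €1,045.06 = €82.31.
Break-even = €800.00 / €82.31 = 9.72 → 10 months.

10 months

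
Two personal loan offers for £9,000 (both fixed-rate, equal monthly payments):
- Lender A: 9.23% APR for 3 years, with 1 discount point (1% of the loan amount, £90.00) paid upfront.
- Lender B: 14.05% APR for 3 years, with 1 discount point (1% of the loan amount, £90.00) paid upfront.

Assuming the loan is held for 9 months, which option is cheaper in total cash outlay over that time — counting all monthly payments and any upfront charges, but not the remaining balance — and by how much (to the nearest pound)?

Lender A by £186

Lender A: at 9.23% the monthly rate is 0.0076917, so the payment is 9,000 × 0.0076917 / (1 − 1.0076917^−36) = £287.16.
Lender B: at 14.05% the monthly rate is 0.0117083, so the payment is 9,000 × 0.0117083 / (1 − 1.0117083^−36) = £307.82.
Over 9 months: Lender A costs 9 × £287.16 + £90.00 = £2,674.44; Lender B costs 9 × £307.82 + £90.00 = £2,860.38.
Lender A is cheaper by £2,860.38 − £2,674.44 = £185.94.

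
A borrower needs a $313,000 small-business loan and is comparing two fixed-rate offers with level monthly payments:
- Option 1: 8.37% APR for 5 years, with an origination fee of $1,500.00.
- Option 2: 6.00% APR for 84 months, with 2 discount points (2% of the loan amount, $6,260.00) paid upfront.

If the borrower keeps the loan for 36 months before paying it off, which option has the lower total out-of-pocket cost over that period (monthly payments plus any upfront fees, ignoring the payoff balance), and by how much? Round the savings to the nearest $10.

Option 1: at 8.37% the monthly rate is 0.0069750, so the payment is 313,000 × 0.0069750 / (1 − 1.0069750^−60) = $6,402.08.
Option 2: at 6.00% the monthly rate is 0.0050000, so the payment is 313,000 × 0.0050000 / (1 − 1.0050000^−84) = $4,572.48.
Over 36 months: Option 1 costs 36 × $6,402.08 + $1,500.00 = $231,974.88; Option 2 costs 36 × $4,572.48 + $6,260.00 = $170,869.28.
Option 2 is cheaper by $231,974.88 − $170,869.28 = $61,105.60.

Option 2 by $61,110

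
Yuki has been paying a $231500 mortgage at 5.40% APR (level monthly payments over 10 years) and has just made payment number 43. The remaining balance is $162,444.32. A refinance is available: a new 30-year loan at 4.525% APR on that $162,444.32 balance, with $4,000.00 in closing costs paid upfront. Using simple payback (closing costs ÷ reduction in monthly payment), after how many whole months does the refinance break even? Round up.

Current payment = 231,500 × 5.4%/12 / (1 − (1+0.0045000)^−120) = $2,500.93.
Refinanced payment = 162,444.32 × 0.0037708 / (1 − (1+0.0037708)^−360) = $825.50.
Monthly savings = $2,500.93 − $825.50 = $1,675.43.
Break-even = $4,000.00 / $1,675.43 = 2.39 → 3 months.

3 months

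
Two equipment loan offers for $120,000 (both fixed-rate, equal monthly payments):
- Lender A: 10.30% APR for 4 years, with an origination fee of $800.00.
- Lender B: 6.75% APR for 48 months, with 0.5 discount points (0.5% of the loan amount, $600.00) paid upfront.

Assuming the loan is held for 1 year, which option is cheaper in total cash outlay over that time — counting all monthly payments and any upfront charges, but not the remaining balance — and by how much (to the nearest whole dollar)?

Lender B by $2,614

Lender A: at 10.30% the monthly rate is 0.0085833, so the payment is 120,000 × 0.0085833 / (1 − 1.0085833^−48) = $3,060.83.
Lender B: monthly rate = 6.75%/12 = 0.0056250; payment = 120,000 × 0.0056250 / (1 − (1+0.0056250)^−48) = $2,859.65.
Over 12 months: Lender A costs 12 × $3,060.83 + $800.00 = $37,529.96; Lender B costs 12 × $2,859.65 + $600.00 = $34,915.80.
Lender B is cheaper by $37,529.96 − $34,915.80 = $2,614.16.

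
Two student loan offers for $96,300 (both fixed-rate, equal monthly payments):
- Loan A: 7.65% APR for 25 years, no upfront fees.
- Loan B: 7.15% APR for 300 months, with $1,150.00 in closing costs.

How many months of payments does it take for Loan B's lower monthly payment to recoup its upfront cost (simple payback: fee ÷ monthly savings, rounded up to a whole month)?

Loan A: at 7.65% the monthly rate is 0.0063750, so the payment is 96,300 × 0.0063750 / (1 − 1.0063750^−300) = $721.07.
Loan B: monthly rate = 7.15%/12 = 0.0059583; payment = 96,300 × 0.0059583 / (1 − (1+0.0059583)^−300) = $689.87.
Monthly savings = $721.07 − $689.87 = $31.20.
Break-even = $1,150.00 / $31.20 = 36.86 → 37 months.

37 months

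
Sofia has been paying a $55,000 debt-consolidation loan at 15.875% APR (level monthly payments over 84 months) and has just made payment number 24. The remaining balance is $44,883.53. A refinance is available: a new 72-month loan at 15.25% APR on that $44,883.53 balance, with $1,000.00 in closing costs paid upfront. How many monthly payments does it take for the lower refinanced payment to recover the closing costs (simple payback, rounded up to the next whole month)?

8 months

Current payment = 55,000 × 15.875%/12 / (1 − (1+0.0132292)^−84) = $1,088.50.
Refinanced payment = 44,883.53 × 0.0127083 / (1 − (1+0.0127083)^−72) = $955.17.
Monthly savings = $1,088.50 − $955.17 = $133.33.
Break-even = $1,000.00 / $133.33 = 7.50 → 8 months.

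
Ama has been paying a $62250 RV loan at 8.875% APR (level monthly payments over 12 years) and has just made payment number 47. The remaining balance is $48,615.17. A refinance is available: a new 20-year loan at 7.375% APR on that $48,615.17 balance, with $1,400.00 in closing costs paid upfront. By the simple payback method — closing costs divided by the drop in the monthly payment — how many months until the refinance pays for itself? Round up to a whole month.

Current payment = 62,250 × 8.875%/12 / (1 − (1+0.0073958)^−144) = $704.05.
Refinanced payment = 48,615.17 × 0.0061458 / (1 − (1+0.0061458)^−240) = $387.93.
Monthly savings = $704.05 − $387.93 = $316.12.
Break-even = $1,400.00 / $316.12 = 4.43 → 5 months.

5 months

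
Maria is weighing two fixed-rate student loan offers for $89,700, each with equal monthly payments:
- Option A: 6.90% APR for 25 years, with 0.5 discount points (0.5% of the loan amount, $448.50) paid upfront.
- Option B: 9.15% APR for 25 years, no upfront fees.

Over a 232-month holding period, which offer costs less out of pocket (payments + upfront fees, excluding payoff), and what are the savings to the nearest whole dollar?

Option A by $30,575

Option A: at 6.90% the monthly rate is 0.0057500, so the payment is 89,700 × 0.0057500 / (1 − 1.0057500^−300) = $628.27.
Option B: monthly rate = 9.15%/12 = 0.0076250; payment = 89,700 × 0.0076250 / (1 − (1+0.0076250)^−300) = $761.99.
Over 232 months: Option A costs 232 × $628.27 + $448.50 = $146,207.14; Option B costs 232 × $761.99 = $176,781.68.
Option A is cheaper by $176,781.68 − $146,207.14 = $30,574.54.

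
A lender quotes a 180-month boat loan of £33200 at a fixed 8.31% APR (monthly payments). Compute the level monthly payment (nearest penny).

£323.25

Monthly rate = 8.31%/12 = 0.0069250; payment = 33,200 × 0.0069250 / (1 − (1+0.0069250)^−180) = £323.25.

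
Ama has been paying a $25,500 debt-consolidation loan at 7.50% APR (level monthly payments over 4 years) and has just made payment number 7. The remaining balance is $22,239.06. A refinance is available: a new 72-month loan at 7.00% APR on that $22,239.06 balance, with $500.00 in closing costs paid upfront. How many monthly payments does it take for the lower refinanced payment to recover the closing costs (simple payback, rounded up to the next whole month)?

3 months

Current payment = 25,500 × 7.5%/12 / (1 − (1+0.0062500)^−48) = $616.56.
Refinanced payment = 22,239.06 × 0.0058333 / (1 − (1+0.0058333)^−72) = $379.15.
Monthly savings = $616.56 − $379.15 = $237.41.
Break-even = $500.00 / $237.41 = 2.11 → 3 months.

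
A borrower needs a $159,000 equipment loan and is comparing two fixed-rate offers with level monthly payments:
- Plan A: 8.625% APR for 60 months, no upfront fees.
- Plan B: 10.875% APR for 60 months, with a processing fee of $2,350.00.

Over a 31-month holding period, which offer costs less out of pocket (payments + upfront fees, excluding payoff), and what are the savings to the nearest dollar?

Plan A by $7,788

Plan A: at 8.625% the monthly rate is 0.0071875, so the payment is 159,000 × 0.0071875 / (1 − 1.0071875^−60) = $3,271.72.
Plan B: at 10.875% the monthly rate is 0.0090625, so the payment is 159,000 × 0.0090625 / (1 − 1.0090625^−60) = $3,447.14.
Over 31 months: Plan A costs 31 × $3,271.72 = $101,423.32; Plan B costs 31 × $3,447.14 + $2,350.00 = $109,211.34.
Plan A is cheaper by $109,211.34 − $101,423.32 = $7,788.02.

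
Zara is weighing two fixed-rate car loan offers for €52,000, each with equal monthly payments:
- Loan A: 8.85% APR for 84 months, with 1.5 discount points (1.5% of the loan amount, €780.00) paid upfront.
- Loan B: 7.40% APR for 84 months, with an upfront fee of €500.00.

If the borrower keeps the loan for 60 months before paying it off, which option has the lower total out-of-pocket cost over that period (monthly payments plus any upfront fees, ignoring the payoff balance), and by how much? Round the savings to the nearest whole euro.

Loan A: monthly rate = 8.85%/12 = 0.0073750; payment = 52,000 × 0.0073750 / (1 − (1+0.0073750)^−84) = €832.68.
Loan B: at 7.40% the monthly rate is 0.0061667, so the payment is 52,000 × 0.0061667 / (1 − 1.0061667^−84) = €795.03.
Over 60 months: Loan A costs 60 × €832.68 + €780.00 = €50,740.80; Loan B costs 60 × €795.03 + €500.00 = €48,201.80.
Loan B is cheaper by €50,740.80 − €48,201.80 = €2,539.00.

Loan B by €2,539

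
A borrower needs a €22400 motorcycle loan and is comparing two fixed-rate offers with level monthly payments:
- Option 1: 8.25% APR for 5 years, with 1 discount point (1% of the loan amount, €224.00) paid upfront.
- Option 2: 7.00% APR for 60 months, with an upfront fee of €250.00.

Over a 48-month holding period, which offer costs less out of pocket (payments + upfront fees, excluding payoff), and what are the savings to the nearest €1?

Option 1: at 8.25% the monthly rate is 0.0068750, so the payment is 22,400 × 0.0068750 / (1 − 1.0068750^−60) = €456.88.
Option 2: monthly rate = 7%/12 = 0.0058333; payment = 22,400 × 0.0058333 / (1 − (1+0.0058333)^−60) = €443.55.
Over 48 months: Option 1 costs 48 × €456.88 + €224.00 = €22,154.24; Option 2 costs 48 × €443.55 + €250.00 = €21,540.40.
Option 2 is cheaper by €22,154.24 − €21,540.40 = €613.84.

Option 2 by €614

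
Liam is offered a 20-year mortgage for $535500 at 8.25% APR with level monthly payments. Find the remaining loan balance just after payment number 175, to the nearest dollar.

With monthly rate i = 8.25%/12 = 0.0068750, the balance after k of n payments is P · [(1+i)^n − (1+i)^k] / [(1+i)^n − 1].
(1+0.0068750)^240 = 5.17766399 and (1+0.0068750)^175 = 3.31682538, so the balance is 535,500 × (5.17766399 − 3.31682538) / (5.17766399 − 1) = $238,525.42.

$238,525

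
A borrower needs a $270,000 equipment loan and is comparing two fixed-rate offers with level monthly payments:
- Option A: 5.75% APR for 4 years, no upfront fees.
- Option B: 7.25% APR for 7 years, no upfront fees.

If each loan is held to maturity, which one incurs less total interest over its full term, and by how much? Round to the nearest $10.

Option A by $42,200

Option A: monthly rate = 5.75%/12 = 0.0047917; payment = 270,000 × 0.0047917 / (1 − (1+0.0047917)^−48) = $6,310.06.
Total interest on Option A = 48 × $6,310.06 − $270,000 = $32,882.88.
Option B: at 7.25% the monthly rate is 0.0060417, so the payment is 270,000 × 0.0060417 / (1 − 1.0060417^−84) = $4,108.10.
Total interest on Option B = 84 × $4,108.10 − $270,000 = $75,080.40.
Option A is lower by $42,197.52.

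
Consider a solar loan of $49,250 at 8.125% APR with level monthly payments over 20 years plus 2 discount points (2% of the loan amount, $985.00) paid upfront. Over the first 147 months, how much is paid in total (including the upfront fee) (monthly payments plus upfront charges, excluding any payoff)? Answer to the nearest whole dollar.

$62,106

At 8.125% the monthly rate is 0.0067708, so the payment is 49,250 × 0.0067708 / (1 − 1.0067708^−240) = $415.79.
Total outlay = 147 × $415.79 + $985.00 = $62,106.13.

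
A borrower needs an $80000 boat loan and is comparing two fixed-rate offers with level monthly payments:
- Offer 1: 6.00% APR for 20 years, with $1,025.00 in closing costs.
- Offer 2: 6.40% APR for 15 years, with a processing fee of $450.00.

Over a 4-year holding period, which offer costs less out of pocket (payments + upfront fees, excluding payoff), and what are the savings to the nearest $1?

Offer 1 by $5,154

Offer 1: monthly rate = 6%/12 = 0.0050000; payment = 80,000 × 0.0050000 / (1 − (1+0.0050000)^−240) = $573.14.
Offer 2: monthly rate = 6.4%/12 = 0.0053333; payment = 80,000 × 0.0053333 / (1 − (1+0.0053333)^−180) = $692.50.
Over 48 months: Offer 1 costs 48 × $573.14 + $1,025.00 = $28,535.72; Offer 2 costs 48 × $692.50 + $450.00 = $33,690.00.
Offer 1 is cheaper by $33,690.00 − $28,535.72 = $5,154.28.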